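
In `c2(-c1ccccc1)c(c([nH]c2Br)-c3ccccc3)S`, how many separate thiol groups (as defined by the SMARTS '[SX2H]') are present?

[SX2H] is the SMARTS for a thiol: an aliphatic sulfur with two connections, one being H.
Exactly one fragment in the molecule meets all constraints, giving 1 match.

1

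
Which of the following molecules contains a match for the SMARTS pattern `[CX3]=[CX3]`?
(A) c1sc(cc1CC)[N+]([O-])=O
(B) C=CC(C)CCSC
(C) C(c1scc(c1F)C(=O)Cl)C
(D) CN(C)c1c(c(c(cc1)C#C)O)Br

B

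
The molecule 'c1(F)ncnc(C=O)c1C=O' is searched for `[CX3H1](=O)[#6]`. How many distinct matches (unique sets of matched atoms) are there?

2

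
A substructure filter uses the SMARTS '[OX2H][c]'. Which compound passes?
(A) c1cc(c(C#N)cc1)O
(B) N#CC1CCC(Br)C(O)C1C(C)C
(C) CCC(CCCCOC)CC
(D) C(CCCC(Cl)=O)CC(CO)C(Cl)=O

A

[OX2H][c] describes a hydroxyl oxygen attached to an aromatic carbon (a phenol).
(A) contains a hydroxyl group (-OH), which satisfies every atom and bond constraint.
(B) has a hydroxyl group (-OH) but the -OH is on an aliphatic carbon, not an aromatic c.
(C) has a methoxy ether (-OCH3) but the oxygen has H0, not H1.
(D) has a hydroxyl group (-OH) but the -OH is on an aliphatic carbon, not an aromatic c.
So the answer is (A).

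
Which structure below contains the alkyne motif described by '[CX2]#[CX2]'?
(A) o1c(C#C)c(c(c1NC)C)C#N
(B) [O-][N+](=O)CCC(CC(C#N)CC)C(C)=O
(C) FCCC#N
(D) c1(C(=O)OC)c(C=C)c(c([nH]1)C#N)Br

A

[CX2]#[CX2] describes a carbon-carbon triple bond (an alkyne).
(A) contains an ethynyl group (-C#CH), which satisfies every atom and bond constraint.
(B) has a nitrile (-C#N) but the triple bond is C#N, not C#C.
(C) has a nitrile (-C#N) but the triple bond is C#N, not C#C.
(D) has a vinyl group (-CH=CH2) but the C=C is a double bond; both carbons are CX3, not CX2.
So the answer is (A).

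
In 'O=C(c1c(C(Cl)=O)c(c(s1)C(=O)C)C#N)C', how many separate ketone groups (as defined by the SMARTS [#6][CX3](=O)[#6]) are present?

2

[#6][CX3](=O)[#6] is the SMARTS for a ketone: a carbonyl carbon (no H) flanked by two carbons.
The molecule carries 2 separate instances of an acetyl/ketone group (-C(=O)CH3) meeting every constraint; each maps to a distinct set of atoms, giving 2 matches.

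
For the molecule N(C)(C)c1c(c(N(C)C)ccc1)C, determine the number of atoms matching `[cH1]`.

3

The query [cH1] means: aromatic carbon bearing exactly one hydrogen.
Check the 13 heavy atoms by environment: 3× c (aromatic, H1) → match; 3× c (aromatic, H0) → no; 5× C (H3) → no; 2× N (H0) → no.
That gives 3 matching atoms.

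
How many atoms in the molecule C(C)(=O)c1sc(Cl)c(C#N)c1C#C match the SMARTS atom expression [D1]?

The query [D1] means: atom with exactly one heavy-atom neighbour (degree 1).
Check the 13 heavy atoms by environment: 1× s (aromatic, D2) → no; 4× c (aromatic, D3) → no; 1× C (D3) → no; 1× O (D1) → match; 2× C (D1) → match; 1× Cl (D1) → match; 2× C (D2) → no; 1× N (D1) → match.
Summing the matching environments: 1 + 2 + 1 + 1 = 5 matching atoms.

5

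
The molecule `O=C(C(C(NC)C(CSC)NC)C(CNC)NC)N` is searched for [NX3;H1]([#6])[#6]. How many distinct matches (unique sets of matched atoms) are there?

4

[NX3;H1]([#6])[#6] is the SMARTS for a secondary amine: a trivalent nitrogen with one H, bonded to two carbons.
The molecule carries 4 separate instances of an N-methylamino group (-NHCH3) meeting every constraint; each maps to a distinct set of atoms, giving 4 matches.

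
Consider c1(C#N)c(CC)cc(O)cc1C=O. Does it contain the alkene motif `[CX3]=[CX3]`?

The pattern [CX3]=[CX3] describes a non-aromatic C=C double bond between two sp2 carbons — an alkene.
The closest candidate here is an ethyl group (-CH2CH3), but its C-C bond is a single bond between CX4 carbons, not CX3=CX3. No other fragment satisfies the full query, so there is no match.

No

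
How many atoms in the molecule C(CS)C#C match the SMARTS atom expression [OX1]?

Check the 5 heavy atoms by environment: 2× C (X4) → no; 2× C (X2) → no; 1× S (X2) → no.
No environment satisfies the query, so 0 matching atoms.

0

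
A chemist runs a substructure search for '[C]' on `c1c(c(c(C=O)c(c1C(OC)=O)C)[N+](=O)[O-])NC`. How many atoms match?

The query [C] means: uppercase C matches aliphatic (non-aromatic) carbon only.
Check the 18 heavy atoms by environment: 6× c (aromatic) → no; 5× C → match; 4× O → no; 1× N → no; 1× N (charge +1) → no; 1× O (charge -1) → no.
That gives 5 matching atoms.

5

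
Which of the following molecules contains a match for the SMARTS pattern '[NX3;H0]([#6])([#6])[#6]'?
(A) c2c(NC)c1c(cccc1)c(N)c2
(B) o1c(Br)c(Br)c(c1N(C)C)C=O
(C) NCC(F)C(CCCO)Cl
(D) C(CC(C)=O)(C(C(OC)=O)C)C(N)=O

[NX3;H0]([#6])([#6])[#6] describes a trivalent nitrogen with no H, bonded to three carbons (a tertiary amine).
(A) has a primary amino group (-NH2) but the nitrogen has H2, not H0 with three carbons.
(B) contains a dimethylamino group (-N(CH3)2), which satisfies every atom and bond constraint.
(C) has a primary amino group (-NH2) but the nitrogen has H2, not H0 with three carbons.
(D) has a primary amide (-C(=O)NH2) but the amide nitrogen has H2 and only one carbon neighbour.
So the answer is (B).

B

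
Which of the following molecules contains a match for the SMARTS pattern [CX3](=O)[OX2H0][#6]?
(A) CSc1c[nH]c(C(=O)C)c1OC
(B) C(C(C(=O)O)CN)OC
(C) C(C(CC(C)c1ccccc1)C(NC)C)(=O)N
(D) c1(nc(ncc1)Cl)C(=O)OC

D

[CX3](=O)[OX2H0][#6] describes a carbonyl carbon bonded to an oxygen that is itself bonded to carbon (no H on that O) (an ester).
(A) has a methoxy ether (-OCH3) but the ether oxygen is not adjacent to a C=O carbon.
(B) has a carboxylic acid group (-C(=O)OH) but the singly-bonded O carries H (OX2H1, not H0).
(C) has a primary amide (-C(=O)NH2) but the carbonyl is bonded to N, not to an O-C linkage.
(D) contains a methyl-ester group (-C(=O)OCH3), which satisfies every atom and bond constraint.
So the answer is (D).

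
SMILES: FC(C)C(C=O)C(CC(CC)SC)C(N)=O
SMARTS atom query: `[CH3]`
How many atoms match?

3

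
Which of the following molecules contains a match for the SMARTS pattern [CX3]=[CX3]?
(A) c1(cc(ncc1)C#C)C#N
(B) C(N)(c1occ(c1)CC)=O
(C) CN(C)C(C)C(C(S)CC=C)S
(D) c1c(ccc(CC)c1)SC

C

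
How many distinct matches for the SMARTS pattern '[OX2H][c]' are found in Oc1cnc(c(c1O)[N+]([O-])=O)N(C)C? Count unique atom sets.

2

[OX2H][c] is the SMARTS for a phenol: a hydroxyl oxygen attached to an aromatic carbon.
The molecule carries 2 separate instances of a hydroxyl group (-OH) meeting every constraint; each maps to a distinct set of atoms, giving 2 matches.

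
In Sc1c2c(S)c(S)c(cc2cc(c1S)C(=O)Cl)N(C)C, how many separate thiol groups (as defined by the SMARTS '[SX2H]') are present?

[SX2H] is the SMARTS for a thiol: an aliphatic sulfur with two connections, one being H.
The molecule carries 4 separate instances of a thiol (-SH) meeting every constraint; each maps to a distinct set of atoms, giving 4 matches.

4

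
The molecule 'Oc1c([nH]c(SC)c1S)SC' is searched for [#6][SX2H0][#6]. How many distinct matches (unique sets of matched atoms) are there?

2

[#6][SX2H0][#6] is the SMARTS for a thioether: an aliphatic sulfur bridging two carbons with no H on the sulfur.
The molecule carries 2 separate instances of a methylthio ether (-SCH3) meeting every constraint; each maps to a distinct set of atoms, giving 2 matches.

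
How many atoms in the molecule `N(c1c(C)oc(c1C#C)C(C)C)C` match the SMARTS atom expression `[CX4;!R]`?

5

Check the 13 heavy atoms by environment: 1× o (aromatic, X2, in 5-ring) → no; 4× c (aromatic, X3, in 5-ring) → no; 2× C (X2, acyclic) → no; 5× C (X4, acyclic) → match; 1× N (X3, acyclic) → no.
That gives 5 matching atoms.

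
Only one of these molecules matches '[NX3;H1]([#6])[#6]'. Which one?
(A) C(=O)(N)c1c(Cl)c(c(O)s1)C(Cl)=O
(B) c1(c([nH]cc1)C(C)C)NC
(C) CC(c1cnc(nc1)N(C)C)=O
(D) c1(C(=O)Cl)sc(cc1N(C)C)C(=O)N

[NX3;H1]([#6])[#6] describes a trivalent nitrogen with one H, bonded to two carbons (a secondary amine).
(A) has a primary amide (-C(=O)NH2) but the -C(=O)NH2 nitrogen has H2, not H1.
(B) contains an N-methylamino group (-NHCH3), which satisfies every atom and bond constraint.
(C) has a dimethylamino group (-N(CH3)2) but the nitrogen has H0, not H1.
(D) has a dimethylamino group (-N(CH3)2) but the nitrogen has H0, not H1.
So the answer is (B).

B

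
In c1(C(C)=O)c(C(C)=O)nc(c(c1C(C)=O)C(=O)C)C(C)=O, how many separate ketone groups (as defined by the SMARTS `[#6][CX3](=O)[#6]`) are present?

5

[#6][CX3](=O)[#6] is the SMARTS for a ketone: a carbonyl carbon (no H) flanked by two carbons.
The molecule carries 5 separate instances of an acetyl/ketone group (-C(=O)CH3) meeting every constraint; each maps to a distinct set of atoms, giving 5 matches.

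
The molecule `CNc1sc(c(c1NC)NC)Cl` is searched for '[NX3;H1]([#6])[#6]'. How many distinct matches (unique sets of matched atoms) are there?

3

[NX3;H1]([#6])[#6] is the SMARTS for a secondary amine: a trivalent nitrogen with one H, bonded to two carbons.
The molecule carries 3 separate instances of an N-methylamino group (-NHCH3) meeting every constraint; each maps to a distinct set of atoms, giving 3 matches.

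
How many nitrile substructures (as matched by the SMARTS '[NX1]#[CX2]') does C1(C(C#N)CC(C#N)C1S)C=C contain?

[NX1]#[CX2] is the SMARTS for a nitrile: a nitrogen triple-bonded to a two-connected carbon.
The molecule carries 2 separate instances of a nitrile (-C#N) meeting every constraint; each maps to a distinct set of atoms, giving 2 matches.

2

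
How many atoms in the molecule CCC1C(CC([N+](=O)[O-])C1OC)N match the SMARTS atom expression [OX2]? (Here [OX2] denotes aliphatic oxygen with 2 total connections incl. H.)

1

Check the 13 heavy atoms by environment: 8× C (X4) → no; 1× N (charge +1, X3) → no; 1× O (charge -1, X1) → no; 1× O (X1) → no; 1× N (X3) → no; 1× O (X2) → match.
That gives 1 matching atom.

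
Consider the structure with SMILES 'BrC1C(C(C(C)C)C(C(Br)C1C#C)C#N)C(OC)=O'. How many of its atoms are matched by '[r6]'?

6

The query [r6] means: r6 matches atoms in a six-membered ring.
Check the 19 heavy atoms by environment: 6× C (in 6-ring) → match; 2× Br (acyclic) → no; 8× C (acyclic) → no; 1× N (acyclic) → no; 2× O (acyclic) → no.
That gives 6 matching atoms.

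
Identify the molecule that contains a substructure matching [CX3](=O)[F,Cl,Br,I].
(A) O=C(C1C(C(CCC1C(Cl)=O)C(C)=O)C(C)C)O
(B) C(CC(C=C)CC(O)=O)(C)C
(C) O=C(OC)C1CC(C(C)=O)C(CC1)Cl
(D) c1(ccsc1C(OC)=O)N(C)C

A

[CX3](=O)[F,Cl,Br,I] describes a carbonyl carbon bonded to a halogen (an acyl halide).
(A) contains an acyl chloride (-C(=O)Cl), which satisfies every atom and bond constraint.
(B) has a carboxylic acid group (-C(=O)OH) but the carbonyl is bonded to -OH, not to a halogen.
(C) has a chloro substituent but the Cl is not on a carbonyl carbon.
(D) has a methyl-ester group (-C(=O)OCH3) but the carbonyl is bonded to -O-C, not to a halogen.
So the answer is (A).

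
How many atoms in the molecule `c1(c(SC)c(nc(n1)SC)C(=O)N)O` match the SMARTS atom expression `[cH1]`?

The query [cH1] means: aromatic carbon bearing exactly one hydrogen.
Check the 14 heavy atoms by environment: 2× n (aromatic, H0) → no; 4× c (aromatic, H0) → no; 2× S (H0) → no; 2× C (H3) → no; 1× C (H0) → no; 1× O (H0) → no; 1× N (H2) → no; 1× O (H1) → no.
No environment satisfies the query, so 0 matching atoms.

0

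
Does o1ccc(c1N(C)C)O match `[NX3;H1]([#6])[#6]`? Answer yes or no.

The pattern [NX3;H1]([#6])[#6] describes a trivalent nitrogen with one H, bonded to two carbons — a secondary amine.
The closest candidate here is a dimethylamino group (-N(CH3)2), but the nitrogen has H0, not H1. No other fragment satisfies the full query, so there is no match.

No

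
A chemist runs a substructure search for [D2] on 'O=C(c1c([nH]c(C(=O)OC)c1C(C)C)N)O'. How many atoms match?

The query [D2] means: atom with exactly two heavy-atom neighbours.
Check the 16 heavy atoms by environment: 1× n (aromatic, D2) → match; 4× c (aromatic, D3) → no; 3× C (D3) → no; 3× O (D1) → no; 1× O (D2) → match; 3× C (D1) → no; 1× N (D1) → no.
Summing the matching environments: 1 + 1 = 2 matching atoms.

2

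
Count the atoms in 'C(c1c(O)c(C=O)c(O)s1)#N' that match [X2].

4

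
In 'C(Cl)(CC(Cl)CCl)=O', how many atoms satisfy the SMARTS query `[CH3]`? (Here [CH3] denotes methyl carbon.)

0

The query [CH3] means: aliphatic carbon with exactly three hydrogens.
Check the 8 heavy atoms by environment: 2× C (H2) → no; 1× C (H1) → no; 3× Cl (H0) → no; 1× C (H0) → no; 1× O (H0) → no.
No environment satisfies the query, so 0 matching atoms.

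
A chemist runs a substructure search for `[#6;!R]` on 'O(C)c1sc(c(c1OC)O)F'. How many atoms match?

The query [#6;!R] means: carbon not in any ring.
Check the 11 heavy atoms by environment: 1× s (aromatic, in 5-ring) → no; 4× c (aromatic, in 5-ring) → no; 3× O (acyclic) → no; 2× C (acyclic) → match; 1× F (acyclic) → no.
That gives 2 matching atoms.

2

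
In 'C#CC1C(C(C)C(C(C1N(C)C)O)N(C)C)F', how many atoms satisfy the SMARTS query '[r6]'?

The query [r6] means: r6 matches atoms in a six-membered ring.
Check the 17 heavy atoms by environment: 6× C (in 6-ring) → match; 1× F (acyclic) → no; 7× C (acyclic) → no; 2× N (acyclic) → no; 1× O (acyclic) → no.
That gives 6 matching atoms.

6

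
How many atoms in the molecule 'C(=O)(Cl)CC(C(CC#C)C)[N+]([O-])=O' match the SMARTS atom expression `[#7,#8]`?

The query [#7,#8] means: nitrogen or oxygen (comma = OR).
Check the 13 heavy atoms by environment: 8× C → no; 2× O → match; 1× Cl → no; 1× N (charge +1) → match; 1× O (charge -1) → match.
Summing the matching environments: 2 + 1 + 1 = 4 matching atoms.

4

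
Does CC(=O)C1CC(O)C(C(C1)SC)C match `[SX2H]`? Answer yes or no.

The pattern [SX2H] describes an aliphatic sulfur with two connections, one being H — a thiol.
The closest candidate here is a hydroxyl group (-OH), but it is an -OH, not an -SH. No other fragment satisfies the full query, so there is no match.

No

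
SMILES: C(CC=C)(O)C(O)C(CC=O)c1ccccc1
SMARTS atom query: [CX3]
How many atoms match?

The query [CX3] means: C with X3: aliphatic carbon with exactly 3 total connections.
Check the 17 heavy atoms by environment: 5× C (X4) → no; 6× c (aromatic, X3) → no; 2× O (X2) → no; 3× C (X3) → match; 1× O (X1) → no.
That gives 3 matching atoms.

3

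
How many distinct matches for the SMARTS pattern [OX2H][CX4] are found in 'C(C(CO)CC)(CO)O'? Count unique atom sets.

[OX2H][CX4] is the SMARTS for an aliphatic alcohol: a hydroxyl oxygen bound to an sp3 (X4) carbon.
The molecule carries 3 separate instances of a hydroxyl group (-OH) meeting every constraint; each maps to a distinct set of atoms, giving 3 matches.

3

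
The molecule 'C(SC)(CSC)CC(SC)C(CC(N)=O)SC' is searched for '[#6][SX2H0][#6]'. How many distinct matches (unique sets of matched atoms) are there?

4

[#6][SX2H0][#6] is the SMARTS for a thioether: an aliphatic sulfur bridging two carbons with no H on the sulfur.
The molecule carries 4 separate instances of a methylthio ether (-SCH3) meeting every constraint; each maps to a distinct set of atoms, giving 4 matches.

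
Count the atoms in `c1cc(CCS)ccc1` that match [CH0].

0

The query [CH0] means: aliphatic carbon with no attached hydrogen.
Check the 9 heavy atoms by environment: 2× C (H2) → no; 1× c (aromatic, H0) → no; 5× c (aromatic, H1) → no; 1× S (H1) → no.
No environment satisfies the query, so 0 matching atoms.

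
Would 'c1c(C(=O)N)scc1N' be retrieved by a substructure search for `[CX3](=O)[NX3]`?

Yes

The pattern [CX3](=O)[NX3] describes a carbonyl carbon bonded to a trivalent nitrogen — an amide.
The molecule carries a primary amide (-C(=O)NH2), whose atoms satisfy every constraint of the query, so the pattern matches.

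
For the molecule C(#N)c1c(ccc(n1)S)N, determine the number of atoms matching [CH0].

The query [CH0] means: aliphatic carbon with no attached hydrogen.
Check the 10 heavy atoms by environment: 1× n (aromatic, H0) → no; 3× c (aromatic, H0) → no; 2× c (aromatic, H1) → no; 1× C (H0) → match; 1× N (H0) → no; 1× N (H2) → no; 1× S (H1) → no.
That gives 1 matching atom.

1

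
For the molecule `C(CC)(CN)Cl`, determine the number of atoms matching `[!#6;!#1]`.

2

Check the 6 heavy atoms by environment: 4× C → no; 1× N → match; 1× Cl → match.
Summing the matching environments: 1 + 1 = 2 matching atoms.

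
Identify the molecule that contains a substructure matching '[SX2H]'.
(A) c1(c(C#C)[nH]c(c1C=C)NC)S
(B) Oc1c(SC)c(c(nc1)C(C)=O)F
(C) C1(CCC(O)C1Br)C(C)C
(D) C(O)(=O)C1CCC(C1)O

[SX2H] describes an aliphatic sulfur with two connections, one being H (a thiol).
(A) contains a thiol (-SH), which satisfies every atom and bond constraint.
(B) has a methylthio ether (-SCH3) but the sulfur has H0 (bonded to two carbons), not H1.
(C) has a hydroxyl group (-OH) but it is an -OH, not an -SH.
(D) has a hydroxyl group (-OH) but it is an -OH, not an -SH.
So the answer is (A).

A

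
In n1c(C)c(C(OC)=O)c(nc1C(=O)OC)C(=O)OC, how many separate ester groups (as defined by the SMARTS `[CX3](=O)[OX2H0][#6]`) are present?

3

[CX3](=O)[OX2H0][#6] is the SMARTS for an ester: a carbonyl carbon bonded to an oxygen that is itself bonded to carbon (no H on that O).
The molecule carries 3 separate instances of a methyl-ester group (-C(=O)OCH3) meeting every constraint; each maps to a distinct set of atoms, giving 3 matches.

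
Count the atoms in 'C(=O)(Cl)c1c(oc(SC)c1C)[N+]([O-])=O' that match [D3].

6

The query [D3] means: atom with exactly three heavy-atom neighbours.
Check the 14 heavy atoms by environment: 1× o (aromatic, D2) → no; 4× c (aromatic, D3) → match; 2× C (D1) → no; 1× S (D2) → no; 1× N (charge +1, D3) → match; 1× O (charge -1, D1) → no; 2× O (D1) → no; 1× C (D3) → match; 1× Cl (D1) → no.
Summing the matching environments: 4 + 1 + 1 = 6 matching atoms.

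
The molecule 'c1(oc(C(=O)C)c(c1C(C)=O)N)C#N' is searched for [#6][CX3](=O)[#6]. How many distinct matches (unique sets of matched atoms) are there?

2

[#6][CX3](=O)[#6] is the SMARTS for a ketone: a carbonyl carbon (no H) flanked by two carbons.
The molecule carries 2 separate instances of an acetyl/ketone group (-C(=O)CH3) meeting every constraint; each maps to a distinct set of atoms, giving 2 matches.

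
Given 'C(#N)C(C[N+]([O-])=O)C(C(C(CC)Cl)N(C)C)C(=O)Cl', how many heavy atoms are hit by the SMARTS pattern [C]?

11

Check the 19 heavy atoms by environment: 11× C → match; 2× N → no; 2× Cl → no; 2× O → no; 1× N (charge +1) → no; 1× O (charge -1) → no.
That gives 11 matching atoms.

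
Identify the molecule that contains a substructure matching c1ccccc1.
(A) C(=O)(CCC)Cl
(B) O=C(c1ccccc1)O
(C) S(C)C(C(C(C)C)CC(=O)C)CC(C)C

B

c1ccccc1 describes six aromatic carbons in a ring (a benzene ring).
(A) has a methyl group (-CH3) but no six-membered all-carbon aromatic ring is present.
(B) contains the required atom environment, so the pattern matches.
(C) has a methyl group (-CH3) but no six-membered all-carbon aromatic ring is present.
So the answer is (B).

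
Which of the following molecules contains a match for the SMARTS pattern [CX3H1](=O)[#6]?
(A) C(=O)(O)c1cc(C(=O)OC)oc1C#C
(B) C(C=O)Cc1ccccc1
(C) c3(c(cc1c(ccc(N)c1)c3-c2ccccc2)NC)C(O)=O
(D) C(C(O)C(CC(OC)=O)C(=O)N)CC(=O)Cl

[CX3H1](=O)[#6] describes an sp2 carbon with one H, double-bonded to O and single-bonded to carbon (an aldehyde).
(A) has a methyl-ester group (-C(=O)OCH3) but the carbonyl carbon has H0, not H1.
(B) contains an aldehyde (-CHO), which satisfies every atom and bond constraint.
(C) has a carboxylic acid group (-C(=O)OH) but the carbonyl carbon has H0 and is bonded to O, not H1.
(D) has a methyl-ester group (-C(=O)OCH3) but the carbonyl carbon has H0, not H1.
So the answer is (B).

B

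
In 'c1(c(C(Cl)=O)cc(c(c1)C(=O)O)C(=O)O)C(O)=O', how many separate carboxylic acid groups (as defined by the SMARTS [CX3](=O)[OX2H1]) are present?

[CX3](=O)[OX2H1] is the SMARTS for a carboxylic acid: an sp2 carbon double-bonded to O and single-bonded to an -OH oxygen.
The molecule carries 3 separate instances of a carboxylic acid group (-C(=O)OH) meeting every constraint; each maps to a distinct set of atoms, giving 3 matches.

3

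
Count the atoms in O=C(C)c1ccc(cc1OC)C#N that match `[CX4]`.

The query [CX4] means: C with X4: aliphatic carbon with exactly 4 total connections (bonds + H).
Check the 13 heavy atoms by environment: 6× c (aromatic, X3) → no; 1× C (X2) → no; 1× N (X1) → no; 1× O (X2) → no; 2× C (X4) → match; 1× C (X3) → no; 1× O (X1) → no.
That gives 2 matching atoms.

2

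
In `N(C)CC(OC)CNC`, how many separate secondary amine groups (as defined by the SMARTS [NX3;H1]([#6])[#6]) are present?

2

[NX3;H1]([#6])[#6] is the SMARTS for a secondary amine: a trivalent nitrogen with one H, bonded to two carbons.
The molecule carries 2 separate instances of an N-methylamino group (-NHCH3) meeting every constraint; each maps to a distinct set of atoms, giving 2 matches.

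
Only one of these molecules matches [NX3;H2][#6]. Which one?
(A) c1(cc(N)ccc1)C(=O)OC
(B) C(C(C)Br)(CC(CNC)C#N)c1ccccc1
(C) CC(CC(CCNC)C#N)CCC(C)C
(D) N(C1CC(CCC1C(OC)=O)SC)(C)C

[NX3;H2][#6] describes a trivalent nitrogen with two H attached to carbon (a primary amine).
(A) contains a primary amino group (-NH2), which satisfies every atom and bond constraint.
(B) has an N-methylamino group (-NHCH3) but the nitrogen bears two carbons and only one H (H1), not H2.
(C) has an N-methylamino group (-NHCH3) but the nitrogen bears two carbons and only one H (H1), not H2.
(D) has a dimethylamino group (-N(CH3)2) but the nitrogen has H0, not H2.
So the answer is (A).

A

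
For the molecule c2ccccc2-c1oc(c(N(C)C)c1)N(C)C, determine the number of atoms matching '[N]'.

Check the 17 heavy atoms by environment: 1× o (aromatic) → no; 10× c (aromatic) → no; 2× N → match; 4× C → no.
That gives 2 matching atoms.

2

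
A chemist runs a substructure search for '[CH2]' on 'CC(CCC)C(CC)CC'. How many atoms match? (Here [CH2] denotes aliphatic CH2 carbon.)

4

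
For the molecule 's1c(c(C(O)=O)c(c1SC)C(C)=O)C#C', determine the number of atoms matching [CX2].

Check the 15 heavy atoms by environment: 1× s (aromatic, X2) → no; 4× c (aromatic, X3) → no; 1× S (X2) → no; 2× C (X4) → no; 2× C (X3) → no; 2× O (X1) → no; 2× C (X2) → match; 1× O (X2) → no.
That gives 2 matching atoms.

2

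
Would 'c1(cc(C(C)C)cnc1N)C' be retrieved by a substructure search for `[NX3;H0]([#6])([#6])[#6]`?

No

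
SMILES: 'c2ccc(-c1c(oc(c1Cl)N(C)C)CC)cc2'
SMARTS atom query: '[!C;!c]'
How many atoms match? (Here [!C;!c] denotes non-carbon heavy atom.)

3

The query [!C;!c] means: neither aliphatic nor aromatic carbon — same as [!#6].
Check the 17 heavy atoms by environment: 1× o (aromatic) → match; 10× c (aromatic) → no; 4× C → no; 1× Cl → match; 1× N → match.
Summing the matching environments: 1 + 1 + 1 = 3 matching atoms.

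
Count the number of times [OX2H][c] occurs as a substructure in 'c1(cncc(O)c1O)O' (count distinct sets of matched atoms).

[OX2H][c] is the SMARTS for a phenol: a hydroxyl oxygen attached to an aromatic carbon.
The molecule carries 3 separate instances of a hydroxyl group (-OH) meeting every constraint; each maps to a distinct set of atoms, giving 3 matches.

3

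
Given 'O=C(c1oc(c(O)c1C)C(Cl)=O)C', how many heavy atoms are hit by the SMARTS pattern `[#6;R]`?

The query [#6;R] means: carbon that is part of a ring.
Check the 13 heavy atoms by environment: 1× o (aromatic, in 5-ring) → no; 4× c (aromatic, in 5-ring) → match; 3× O (acyclic) → no; 4× C (acyclic) → no; 1× Cl (acyclic) → no.
That gives 4 matching atoms.

4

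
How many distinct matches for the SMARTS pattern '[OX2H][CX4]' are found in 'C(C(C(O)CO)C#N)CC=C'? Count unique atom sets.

2

[OX2H][CX4] is the SMARTS for an aliphatic alcohol: a hydroxyl oxygen bound to an sp3 (X4) carbon.
The molecule carries 2 separate instances of a hydroxyl group (-OH) meeting every constraint; each maps to a distinct set of atoms, giving 2 matches.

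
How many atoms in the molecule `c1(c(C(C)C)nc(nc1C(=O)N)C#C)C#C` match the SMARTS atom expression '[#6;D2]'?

The query [#6;D2] means: any carbon bonded to exactly two heavy atoms.
Check the 16 heavy atoms by environment: 2× n (aromatic, D2) → no; 4× c (aromatic, D3) → no; 2× C (D2) → match; 4× C (D1) → no; 2× C (D3) → no; 1× O (D1) → no; 1× N (D1) → no.
That gives 2 matching atoms.

2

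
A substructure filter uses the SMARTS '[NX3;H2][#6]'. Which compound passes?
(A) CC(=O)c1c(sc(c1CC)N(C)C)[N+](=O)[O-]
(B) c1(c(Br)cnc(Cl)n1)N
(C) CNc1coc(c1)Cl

B

[NX3;H2][#6] describes a trivalent nitrogen with two H attached to carbon (a primary amine).
(A) has a nitro group (-[N+](=O)[O-]) but the nitrogen is [N+] with no H, not NX3H2.
(B) contains a primary amino group (-NH2), which satisfies every atom and bond constraint.
(C) has an N-methylamino group (-NHCH3) but the nitrogen bears two carbons and only one H (H1), not H2.
So the answer is (B).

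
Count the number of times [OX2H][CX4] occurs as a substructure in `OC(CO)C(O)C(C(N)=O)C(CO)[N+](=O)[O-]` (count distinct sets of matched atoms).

4

[OX2H][CX4] is the SMARTS for an aliphatic alcohol: a hydroxyl oxygen bound to an sp3 (X4) carbon.
The molecule carries 4 separate instances of a hydroxyl group (-OH) meeting every constraint; each maps to a distinct set of atoms, giving 4 matches.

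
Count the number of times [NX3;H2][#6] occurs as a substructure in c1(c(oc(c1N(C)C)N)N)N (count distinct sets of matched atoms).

3

[NX3;H2][#6] is the SMARTS for a primary amine: a trivalent nitrogen with two H attached to carbon.
The molecule carries 3 separate instances of a primary amino group (-NH2) meeting every constraint; each maps to a distinct set of atoms, giving 3 matches.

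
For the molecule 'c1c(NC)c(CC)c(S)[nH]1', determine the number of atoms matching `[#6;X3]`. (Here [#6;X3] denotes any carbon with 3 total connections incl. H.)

4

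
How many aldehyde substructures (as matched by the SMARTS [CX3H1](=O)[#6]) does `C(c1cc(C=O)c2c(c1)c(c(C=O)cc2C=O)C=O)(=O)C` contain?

4

[CX3H1](=O)[#6] is the SMARTS for an aldehyde: an sp2 carbon with one H, double-bonded to O and single-bonded to carbon.
The molecule carries 4 separate instances of an aldehyde (-CHO) meeting every constraint; each maps to a distinct set of atoms, giving 4 matches.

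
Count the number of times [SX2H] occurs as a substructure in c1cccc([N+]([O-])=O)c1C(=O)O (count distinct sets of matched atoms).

0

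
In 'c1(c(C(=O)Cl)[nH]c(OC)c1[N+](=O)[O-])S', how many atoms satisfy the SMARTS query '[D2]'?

2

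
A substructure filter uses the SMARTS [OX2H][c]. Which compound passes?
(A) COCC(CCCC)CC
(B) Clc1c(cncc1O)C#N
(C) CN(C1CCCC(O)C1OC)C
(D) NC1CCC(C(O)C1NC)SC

B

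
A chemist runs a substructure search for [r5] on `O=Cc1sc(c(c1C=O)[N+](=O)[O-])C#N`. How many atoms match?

5

The query [r5] means: r5 matches atoms in a five-membered ring.
Check the 14 heavy atoms by environment: 1× s (aromatic, in 5-ring) → match; 4× c (aromatic, in 5-ring) → match; 3× C (acyclic) → no; 3× O (acyclic) → no; 1× N (acyclic) → no; 1× N (charge +1, acyclic) → no; 1× O (charge -1, acyclic) → no.
Summing the matching environments: 1 + 4 = 5 matching atoms.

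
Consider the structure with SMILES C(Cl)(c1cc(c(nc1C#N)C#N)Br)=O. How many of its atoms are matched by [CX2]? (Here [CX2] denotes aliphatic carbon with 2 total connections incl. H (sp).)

2

The query [CX2] means: C with X2: aliphatic carbon with exactly 2 total connections.
Check the 14 heavy atoms by environment: 1× n (aromatic, X2) → no; 5× c (aromatic, X3) → no; 2× C (X2) → match; 2× N (X1) → no; 1× Br (X1) → no; 1× C (X3) → no; 1× O (X1) → no; 1× Cl (X1) → no.
That gives 2 matching atoms.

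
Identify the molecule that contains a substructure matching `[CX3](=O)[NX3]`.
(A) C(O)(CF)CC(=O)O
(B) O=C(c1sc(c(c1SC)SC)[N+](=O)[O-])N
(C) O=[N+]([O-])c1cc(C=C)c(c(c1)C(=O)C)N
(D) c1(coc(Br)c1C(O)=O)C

B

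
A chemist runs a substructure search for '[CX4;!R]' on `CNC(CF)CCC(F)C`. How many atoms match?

7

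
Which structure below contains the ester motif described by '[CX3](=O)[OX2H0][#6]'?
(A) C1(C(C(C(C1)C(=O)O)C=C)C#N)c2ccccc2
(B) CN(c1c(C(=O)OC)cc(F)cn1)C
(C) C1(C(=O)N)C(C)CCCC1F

B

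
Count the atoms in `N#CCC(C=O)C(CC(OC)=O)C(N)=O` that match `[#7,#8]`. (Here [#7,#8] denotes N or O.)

6

The query [#7,#8] means: nitrogen or oxygen (comma = OR).
Check the 15 heavy atoms by environment: 9× C → no; 4× O → match; 2× N → match.
Summing the matching environments: 4 + 2 = 6 matching atoms.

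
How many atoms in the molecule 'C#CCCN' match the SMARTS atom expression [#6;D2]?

3

Check the 5 heavy atoms by environment: 3× C (D2) → match; 1× C (D1) → no; 1× N (D1) → no.
That gives 3 matching atoms.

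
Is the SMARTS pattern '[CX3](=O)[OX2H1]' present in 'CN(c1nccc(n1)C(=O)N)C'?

No

The pattern [CX3](=O)[OX2H1] describes an sp2 carbon double-bonded to O and single-bonded to an -OH oxygen — a carboxylic acid.
The closest candidate here is a primary amide (-C(=O)NH2), but the carbonyl is bonded to N, not to an -OH oxygen. No other fragment satisfies the full query, so there is no match.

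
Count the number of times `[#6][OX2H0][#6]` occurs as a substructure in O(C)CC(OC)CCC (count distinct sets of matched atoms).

[#6][OX2H0][#6] is the SMARTS for an ether: an aliphatic oxygen bridging two carbons with no H on the oxygen.
The molecule carries 2 separate instances of a methoxy ether (-OCH3) meeting every constraint; each maps to a distinct set of atoms, giving 2 matches.

2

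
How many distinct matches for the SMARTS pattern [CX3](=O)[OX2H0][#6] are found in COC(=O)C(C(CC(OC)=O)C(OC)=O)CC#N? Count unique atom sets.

[CX3](=O)[OX2H0][#6] is the SMARTS for an ester: a carbonyl carbon bonded to an oxygen that is itself bonded to carbon (no H on that O).
The molecule carries 3 separate instances of a methyl-ester group (-C(=O)OCH3) meeting every constraint; each maps to a distinct set of atoms, giving 3 matches.

3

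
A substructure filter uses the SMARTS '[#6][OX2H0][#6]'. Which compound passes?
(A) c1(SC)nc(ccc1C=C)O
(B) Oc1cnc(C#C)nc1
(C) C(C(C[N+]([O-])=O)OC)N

[#6][OX2H0][#6] describes an aliphatic oxygen bridging two carbons with no H on the oxygen (an ether).
(A) has a hydroxyl group (-OH) but the oxygen has H1, not H0 bridging two carbons.
(B) has a hydroxyl group (-OH) but the oxygen has H1, not H0 bridging two carbons.
(C) contains a methoxy ether (-OCH3), which satisfies every atom and bond constraint.
So the answer is (C).

C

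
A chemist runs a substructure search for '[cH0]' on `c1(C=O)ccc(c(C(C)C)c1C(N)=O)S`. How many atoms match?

4

The query [cH0] means: aromatic carbon with no attached hydrogen (substituted or ring-fusion).
Check the 15 heavy atoms by environment: 4× c (aromatic, H0) → match; 2× c (aromatic, H1) → no; 2× C (H1) → no; 2× C (H3) → no; 1× C (H0) → no; 2× O (H0) → no; 1× N (H2) → no; 1× S (H1) → no.
That gives 4 matching atoms.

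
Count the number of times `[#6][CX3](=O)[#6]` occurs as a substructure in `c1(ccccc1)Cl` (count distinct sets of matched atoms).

0

[#6][CX3](=O)[#6] is the SMARTS for a ketone: a carbonyl carbon (no H) flanked by two carbons.
No fragment in the molecule satisfies every constraint, giving 0 matches.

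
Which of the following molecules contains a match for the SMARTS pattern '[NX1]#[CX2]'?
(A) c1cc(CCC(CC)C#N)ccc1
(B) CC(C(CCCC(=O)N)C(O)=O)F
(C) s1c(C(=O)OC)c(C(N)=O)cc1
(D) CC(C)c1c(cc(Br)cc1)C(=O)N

[NX1]#[CX2] describes a nitrogen triple-bonded to a two-connected carbon (a nitrile).
(A) contains a nitrile (-C#N), which satisfies every atom and bond constraint.
(B) has a primary amide (-C(=O)NH2) but the nitrogen is NX3, not NX1.
(C) has a primary amide (-C(=O)NH2) but the nitrogen is NX3, not NX1.
(D) has a primary amide (-C(=O)NH2) but the nitrogen is NX3, not NX1.
So the answer is (A).

A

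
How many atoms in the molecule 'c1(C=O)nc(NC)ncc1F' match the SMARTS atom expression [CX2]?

The query [CX2] means: C with X2: aliphatic carbon with exactly 2 total connections.
Check the 11 heavy atoms by environment: 2× n (aromatic, X2) → no; 4× c (aromatic, X3) → no; 1× N (X3) → no; 1× C (X4) → no; 1× F (X1) → no; 1× C (X3) → no; 1× O (X1) → no.
No environment satisfies the query, so 0 matching atoms.

0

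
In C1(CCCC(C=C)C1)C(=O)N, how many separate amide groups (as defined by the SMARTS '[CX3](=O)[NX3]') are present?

[CX3](=O)[NX3] is the SMARTS for an amide: a carbonyl carbon bonded to a trivalent nitrogen.
Exactly one fragment in the molecule meets all constraints, giving 1 match.

1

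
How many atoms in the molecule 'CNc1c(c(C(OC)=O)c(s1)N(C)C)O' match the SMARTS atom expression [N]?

The query [N] means: uppercase N matches aliphatic (non-aromatic) nitrogen only.
Check the 15 heavy atoms by environment: 1× s (aromatic) → no; 4× c (aromatic) → no; 2× N → match; 5× C → no; 3× O → no.
That gives 2 matching atoms.

2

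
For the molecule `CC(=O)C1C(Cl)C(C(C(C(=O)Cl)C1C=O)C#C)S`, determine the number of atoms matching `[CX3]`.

3

Check the 18 heavy atoms by environment: 7× C (X4) → no; 3× C (X3) → match; 3× O (X1) → no; 2× Cl (X1) → no; 2× C (X2) → no; 1× S (X2) → no.
That gives 3 matching atoms.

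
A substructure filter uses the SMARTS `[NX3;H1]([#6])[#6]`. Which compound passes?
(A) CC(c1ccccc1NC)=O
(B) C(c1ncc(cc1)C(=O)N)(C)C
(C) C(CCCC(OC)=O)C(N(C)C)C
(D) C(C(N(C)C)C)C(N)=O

A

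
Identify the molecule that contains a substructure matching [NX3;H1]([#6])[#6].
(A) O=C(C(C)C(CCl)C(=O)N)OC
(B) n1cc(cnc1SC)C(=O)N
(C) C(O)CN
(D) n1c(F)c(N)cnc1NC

D

[NX3;H1]([#6])[#6] describes a trivalent nitrogen with one H, bonded to two carbons (a secondary amine).
(A) has a primary amide (-C(=O)NH2) but the -C(=O)NH2 nitrogen has H2, not H1.
(B) has a primary amide (-C(=O)NH2) but the -C(=O)NH2 nitrogen has H2, not H1.
(C) has a primary amino group (-NH2) but the nitrogen has H2 and only one carbon neighbour.
(D) contains an N-methylamino group (-NHCH3), which satisfies every atom and bond constraint.
So the answer is (D).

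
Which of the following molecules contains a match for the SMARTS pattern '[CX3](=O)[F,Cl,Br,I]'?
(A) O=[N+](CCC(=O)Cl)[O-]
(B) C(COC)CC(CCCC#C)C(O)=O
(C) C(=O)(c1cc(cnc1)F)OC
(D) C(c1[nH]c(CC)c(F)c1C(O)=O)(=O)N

A

[CX3](=O)[F,Cl,Br,I] describes a carbonyl carbon bonded to a halogen (an acyl halide).
(A) contains an acyl chloride (-C(=O)Cl), which satisfies every atom and bond constraint.
(B) has a carboxylic acid group (-C(=O)OH) but the carbonyl is bonded to -OH, not to a halogen.
(C) has a methyl-ester group (-C(=O)OCH3) but the carbonyl is bonded to -O-C, not to a halogen.
(D) has a carboxylic acid group (-C(=O)OH) but the carbonyl is bonded to -OH, not to a halogen.
So the answer is (A).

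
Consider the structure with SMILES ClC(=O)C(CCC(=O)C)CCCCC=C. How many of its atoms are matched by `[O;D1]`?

2

The query [O;D1] means: aliphatic oxygen bonded to exactly one heavy atom.
Check the 15 heavy atoms by environment: 7× C (D2) → no; 3× C (D3) → no; 2× O (D1) → match; 1× Cl (D1) → no; 2× C (D1) → no.
That gives 2 matching atoms.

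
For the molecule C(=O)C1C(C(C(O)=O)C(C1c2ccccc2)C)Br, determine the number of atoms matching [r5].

5

Check the 18 heavy atoms by environment: 5× C (in 5-ring) → match; 3× C (acyclic) → no; 3× O (acyclic) → no; 6× c (aromatic, in 6-ring) → no; 1× Br (acyclic) → no.
That gives 5 matching atoms.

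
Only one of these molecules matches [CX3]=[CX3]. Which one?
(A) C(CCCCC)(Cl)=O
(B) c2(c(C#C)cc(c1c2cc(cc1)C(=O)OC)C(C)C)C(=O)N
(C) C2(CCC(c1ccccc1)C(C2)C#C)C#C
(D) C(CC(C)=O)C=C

D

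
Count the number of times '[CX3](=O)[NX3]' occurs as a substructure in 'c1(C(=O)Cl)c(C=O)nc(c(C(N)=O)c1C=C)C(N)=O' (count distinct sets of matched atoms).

2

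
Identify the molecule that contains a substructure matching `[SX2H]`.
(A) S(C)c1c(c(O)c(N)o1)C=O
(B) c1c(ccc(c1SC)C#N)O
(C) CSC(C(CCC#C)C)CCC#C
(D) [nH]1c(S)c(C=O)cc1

D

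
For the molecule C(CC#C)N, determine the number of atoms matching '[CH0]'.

1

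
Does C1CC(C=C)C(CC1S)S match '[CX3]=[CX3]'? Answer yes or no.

The pattern [CX3]=[CX3] describes a non-aromatic C=C double bond between two sp2 carbons — an alkene.
The molecule carries a vinyl group (-CH=CH2), whose atoms satisfy every constraint of the query, so the pattern matches.

Yes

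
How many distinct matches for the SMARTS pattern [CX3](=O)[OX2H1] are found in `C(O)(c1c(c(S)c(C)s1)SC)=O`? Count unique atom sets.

1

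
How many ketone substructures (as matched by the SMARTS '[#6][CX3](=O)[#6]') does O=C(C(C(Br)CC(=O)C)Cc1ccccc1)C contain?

2

[#6][CX3](=O)[#6] is the SMARTS for a ketone: a carbonyl carbon (no H) flanked by two carbons.
The molecule carries 2 separate instances of an acetyl/ketone group (-C(=O)CH3) meeting every constraint; each maps to a distinct set of atoms, giving 2 matches.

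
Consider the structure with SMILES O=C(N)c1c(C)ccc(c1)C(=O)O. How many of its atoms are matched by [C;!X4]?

The query [C;!X4] means: aliphatic carbon that does not have four total connections.
Check the 13 heavy atoms by environment: 6× c (aromatic, X3) → no; 2× C (X3) → match; 2× O (X1) → no; 1× O (X2) → no; 1× C (X4) → no; 1× N (X3) → no.
That gives 2 matching atoms.

2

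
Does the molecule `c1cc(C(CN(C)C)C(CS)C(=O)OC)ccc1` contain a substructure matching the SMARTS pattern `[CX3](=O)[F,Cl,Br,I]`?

No

The pattern [CX3](=O)[F,Cl,Br,I] describes a carbonyl carbon bonded to a halogen — an acyl halide.
The closest candidate here is a methyl-ester group (-C(=O)OCH3), but the carbonyl is bonded to -O-C, not to a halogen. No other fragment satisfies the full query, so there is no match.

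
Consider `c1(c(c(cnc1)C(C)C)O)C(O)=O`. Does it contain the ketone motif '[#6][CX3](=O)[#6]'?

The pattern [#6][CX3](=O)[#6] describes a carbonyl carbon (no H) flanked by two carbons — a ketone.
The closest candidate here is a carboxylic acid group (-C(=O)OH), but one neighbour of the carbonyl carbon is O, not C. No other fragment satisfies the full query, so there is no match.

No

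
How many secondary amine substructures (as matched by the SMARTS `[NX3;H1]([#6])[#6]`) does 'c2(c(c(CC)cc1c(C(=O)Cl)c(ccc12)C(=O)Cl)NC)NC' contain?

2

[NX3;H1]([#6])[#6] is the SMARTS for a secondary amine: a trivalent nitrogen with one H, bonded to two carbons.
The molecule carries 2 separate instances of an N-methylamino group (-NHCH3) meeting every constraint; each maps to a distinct set of atoms, giving 2 matches.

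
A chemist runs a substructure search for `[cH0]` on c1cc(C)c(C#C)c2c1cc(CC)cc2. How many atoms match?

The query [cH0] means: aromatic carbon with no attached hydrogen (substituted or ring-fusion).
Check the 15 heavy atoms by environment: 5× c (aromatic, H0) → match; 5× c (aromatic, H1) → no; 2× C (H3) → no; 1× C (H2) → no; 1× C (H0) → no; 1× C (H1) → no.
That gives 5 matching atoms.

5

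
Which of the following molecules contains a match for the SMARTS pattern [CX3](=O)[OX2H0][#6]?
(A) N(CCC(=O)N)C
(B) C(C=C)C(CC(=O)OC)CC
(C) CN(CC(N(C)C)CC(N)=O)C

[CX3](=O)[OX2H0][#6] describes a carbonyl carbon bonded to an oxygen that is itself bonded to carbon (no H on that O) (an ester).
(A) has a primary amide (-C(=O)NH2) but the carbonyl is bonded to N, not to an O-C linkage.
(B) contains a methyl-ester group (-C(=O)OCH3), which satisfies every atom and bond constraint.
(C) has a primary amide (-C(=O)NH2) but the carbonyl is bonded to N, not to an O-C linkage.
So the answer is (B).

B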